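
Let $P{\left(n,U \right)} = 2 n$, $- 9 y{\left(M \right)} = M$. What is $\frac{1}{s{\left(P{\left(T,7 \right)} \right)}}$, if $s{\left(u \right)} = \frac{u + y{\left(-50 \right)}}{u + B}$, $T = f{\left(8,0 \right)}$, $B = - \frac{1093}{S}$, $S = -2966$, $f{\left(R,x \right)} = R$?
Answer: $\frac{436941}{575404} \approx 0.75936$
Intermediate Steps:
$y{\left(M \right)} = - \frac{M}{9}$
$B = \frac{1093}{2966}$ ($B = - \frac{1093}{-2966} = \left(-1093\right) \left(- \frac{1}{2966}\right) = \frac{1093}{2966} \approx 0.36851$)
$T = 8$
$s{\left(u \right)} = \frac{\frac{50}{9} + u}{\frac{1093}{2966} + u}$ ($s{\left(u \right)} = \frac{u - - \frac{50}{9}}{u + \frac{1093}{2966}} = \frac{u + \frac{50}{9}}{\frac{1093}{2966} + u} = \frac{\frac{50}{9} + u}{\frac{1093}{2966} + u}$)
$\frac{1}{s{\left(P{\left(T,7 \right)} \right)}} = \frac{1}{\frac{2966}{9} \frac{1}{1093 + 2966 \cdot 2 \cdot 8} \left(50 + 9 \cdot 2 \cdot 8\right)} = \frac{1}{\frac{2966}{9} \frac{1}{1093 + 2966 \cdot 16} \left(50 + 9 \cdot 16\right)} = \frac{1}{\frac{2966}{9} \frac{1}{1093 + 47456} \left(50 + 144\right)} = \frac{1}{\frac{2966}{9} \cdot \frac{1}{48549} \cdot 194} = \frac{1}{\frac{575404}{436941}} = \frac{436941}{575404}$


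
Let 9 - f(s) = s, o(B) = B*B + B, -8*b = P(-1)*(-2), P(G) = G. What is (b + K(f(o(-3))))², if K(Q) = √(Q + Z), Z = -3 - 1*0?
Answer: 1/16 ≈ 0.062500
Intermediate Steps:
Z = -3 (Z = -3 + 0 = -3)
b = -¼ (b = -(-1)*(-2)/8 = -⅛*2 = -¼ ≈ -0.25000)
o(B) = B + B² (o(B) = B² + B = B + B²)
f(s) = 9 - s
K(Q) = √(-3 + Q) (K(Q) = √(Q - 3) = √(-3 + Q))
(b + K(f(o(-3))))² = (-¼ + √(-3 + (9 - (-3)*(1 - 3))))² = (-¼ + √(-3 + (9 - (-3)*(-2))))² = (-¼ + √(-3 + (9 - 1*6)))² = (-¼ + √(-3 + (9 - 6)))² = (-¼ + √(-3 + 3))² = (-¼ + √0)² = (-¼ + 0)² = (-¼)² = 1/16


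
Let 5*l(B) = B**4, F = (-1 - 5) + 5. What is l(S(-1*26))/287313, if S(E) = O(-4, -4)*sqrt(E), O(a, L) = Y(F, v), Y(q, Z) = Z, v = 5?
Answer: 6500/22101 ≈ 0.29410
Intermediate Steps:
F = -1 (F = -6 + 5 = -1)
O(a, L) = 5
S(E) = 5*sqrt(E)
l(B) = B**4/5
l(S(-1*26))/287313 = ((5*sqrt(-1*26))**4/5)/287313 = ((5*sqrt(-26))**4/5)*(1/287313) = ((5*(I*sqrt(26)))**4/5)*(1/287313) = ((5*I*sqrt(26))**4/5)*(1/287313) = ((1/5)*422500)*(1/287313) = 84500*(1/287313) = 6500/22101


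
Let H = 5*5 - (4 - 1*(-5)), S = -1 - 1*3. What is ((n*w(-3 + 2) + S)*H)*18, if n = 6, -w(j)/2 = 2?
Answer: -8064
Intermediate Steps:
w(j) = -4 (w(j) = -2*2 = -4)
S = -4 (S = -1 - 3 = -4)
H = 16 (H = 25 - (4 + 5) = 25 - 1*9 = 25 - 9 = 16)
((n*w(-3 + 2) + S)*H)*18 = ((6*(-4) - 4)*16)*18 = ((-24 - 4)*16)*18 = -28*16*18 = -448*18 = -8064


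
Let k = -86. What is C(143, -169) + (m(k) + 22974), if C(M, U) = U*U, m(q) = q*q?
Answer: 58931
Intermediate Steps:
m(q) = q²
C(M, U) = U²
C(143, -169) + (m(k) + 22974) = (-169)² + ((-86)² + 22974) = 28561 + (7396 + 22974) = 28561 + 30370 = 58931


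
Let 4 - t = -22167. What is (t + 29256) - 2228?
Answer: 49199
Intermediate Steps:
t = 22171 (t = 4 - 1*(-22167) = 4 + 22167 = 22171)
(t + 29256) - 2228 = (22171 + 29256) - 2228 = 51427 - 2228 = 49199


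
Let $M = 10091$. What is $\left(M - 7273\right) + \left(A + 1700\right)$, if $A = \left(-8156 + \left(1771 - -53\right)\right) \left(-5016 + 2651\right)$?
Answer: $14979698$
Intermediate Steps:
$A = 14975180$ ($A = \left(-8156 + \left(1771 + 53\right)\right) \left(-2365\right) = \left(-8156 + 1824\right) \left(-2365\right) = \left(-6332\right) \left(-2365\right) = 14975180$)
$\left(M - 7273\right) + \left(A + 1700\right) = \left(10091 - 7273\right) + \left(14975180 + 1700\right) = 2818 + 14976880 = 14979698$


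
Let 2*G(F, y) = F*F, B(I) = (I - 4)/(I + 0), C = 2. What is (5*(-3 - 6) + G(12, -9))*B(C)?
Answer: -27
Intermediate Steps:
B(I) = (-4 + I)/I
G(F, y) = F**2/2 (G(F, y) = (F*F)/2 = F**2/2)
(5*(-3 - 6) + G(12, -9))*B(C) = (5*(-3 - 6) + (1/2)*12**2)*((-4 + 2)/2) = (5*(-9) + (1/2)*144)*((1/2)*(-2)) = (-45 + 72)*(-1) = 27*(-1) = -27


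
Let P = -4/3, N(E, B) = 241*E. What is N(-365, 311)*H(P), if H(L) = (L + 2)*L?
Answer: 703720/9 ≈ 78191.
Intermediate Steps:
P = -4/3 (P = -4*⅓ = -4/3 ≈ -1.3333)
H(L) = L*(2 + L) (H(L) = (2 + L)*L = L*(2 + L))
N(-365, 311)*H(P) = (241*(-365))*(-4*(2 - 4/3)/3) = -(-351860)*2/(3*3) = -87965*(-8/9) = 703720/9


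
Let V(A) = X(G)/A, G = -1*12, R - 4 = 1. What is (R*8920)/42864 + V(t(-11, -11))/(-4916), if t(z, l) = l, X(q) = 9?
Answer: 150760961/144869604 ≈ 1.0407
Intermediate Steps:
R = 5 (R = 4 + 1 = 5)
G = -12
V(A) = 9/A
(R*8920)/42864 + V(t(-11, -11))/(-4916) = (5*8920)/42864 + (9/(-11))/(-4916) = 44600*(1/42864) + (9*(-1/11))*(-1/4916) = 5575/5358 - 9/11*(-1/4916) = 5575/5358 + 9/54076 = 150760961/144869604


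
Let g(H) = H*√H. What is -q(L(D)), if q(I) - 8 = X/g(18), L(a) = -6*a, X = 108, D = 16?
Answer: -8 - √2 ≈ -9.4142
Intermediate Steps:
g(H) = H^(3/2)
q(I) = 8 + √2 (q(I) = 8 + 108/(18^(3/2)) = 8 + 108/((54*√2)) = 8 + 108*(√2/108) = 8 + √2)
-q(L(D)) = -(8 + √2) = -8 - √2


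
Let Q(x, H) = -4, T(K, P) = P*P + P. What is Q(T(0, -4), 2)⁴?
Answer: 256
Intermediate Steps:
T(K, P) = P + P² (T(K, P) = P² + P = P + P²)
Q(T(0, -4), 2)⁴ = (-4)⁴ = 256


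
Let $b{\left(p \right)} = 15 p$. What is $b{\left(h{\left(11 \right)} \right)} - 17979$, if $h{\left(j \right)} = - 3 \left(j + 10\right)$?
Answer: $-18924$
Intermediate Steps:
$h{\left(j \right)} = -30 - 3 j$ ($h{\left(j \right)} = - 3 \left(10 + j\right) = -30 - 3 j$)
$b{\left(h{\left(11 \right)} \right)} - 17979 = 15 \left(-30 - 33\right) - 17979 = 15 \left(-63\right) - 17979 = -945 - 17979 = -18924$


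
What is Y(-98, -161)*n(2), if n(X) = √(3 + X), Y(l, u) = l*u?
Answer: 15778*√5 ≈ 35281.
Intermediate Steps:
Y(-98, -161)*n(2) = (-98*(-161))*√(3 + 2) = 15778*√5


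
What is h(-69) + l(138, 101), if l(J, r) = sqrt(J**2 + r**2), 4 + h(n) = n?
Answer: -73 + sqrt(29245) ≈ 98.012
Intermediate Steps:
h(n) = -4 + n
h(-69) + l(138, 101) = (-4 - 69) + sqrt(138**2 + 101**2) = -73 + sqrt(19044 + 10201) = -73 + sqrt(29245)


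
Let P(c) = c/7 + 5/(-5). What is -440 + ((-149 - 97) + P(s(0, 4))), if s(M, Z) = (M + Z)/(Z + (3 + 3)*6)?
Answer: -48089/70 ≈ -686.99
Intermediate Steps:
s(M, Z) = (M + Z)/(36 + Z) (s(M, Z) = (M + Z)/(Z + 6*6) = (M + Z)/(Z + 36) = (M + Z)/(36 + Z))
P(c) = -1 + c/7 (P(c) = c*(⅐) + 5*(-⅕) = c/7 - 1 = -1 + c/7)
-440 + ((-149 - 97) + P(s(0, 4))) = -440 + ((-149 - 97) + (-1 + ((0 + 4)/(36 + 4))/7)) = -440 + (-246 + (-1 + (4/40)/7)) = -440 + (-246 + (-1 + ((1/40)*4)/7)) = -440 + (-246 + (-1 + (⅐)*(⅒))) = -440 + (-246 + (-1 + 1/70)) = -440 + (-246 - 69/70) = -440 - 17289/70 = -48089/70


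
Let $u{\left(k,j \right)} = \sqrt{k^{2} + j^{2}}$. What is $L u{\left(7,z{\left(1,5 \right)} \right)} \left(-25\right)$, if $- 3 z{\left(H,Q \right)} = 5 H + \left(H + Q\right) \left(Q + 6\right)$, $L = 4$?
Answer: $- \frac{100 \sqrt{5482}}{3} \approx -2468.0$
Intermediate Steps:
$z{\left(H,Q \right)} = - \frac{5 H}{3} - \frac{\left(6 + Q\right) \left(H + Q\right)}{3}$ ($z{\left(H,Q \right)} = - \frac{5 H + \left(H + Q\right) \left(Q + 6\right)}{3} = - \frac{5 H + \left(H + Q\right) \left(6 + Q\right)}{3} = - \frac{5 H + \left(6 + Q\right) \left(H + Q\right)}{3} = - \frac{5 H}{3} - \frac{\left(6 + Q\right) \left(H + Q\right)}{3}$)
$u{\left(k,j \right)} = \sqrt{j^{2} + k^{2}}$
$L u{\left(7,z{\left(1,5 \right)} \right)} \left(-25\right) = 4 \sqrt{\left(\left(-2\right) 5 - \frac{11}{3} - \frac{5^{2}}{3} - \frac{1}{3} \cdot 5\right)^{2} + 7^{2}} \left(-25\right) = 4 \sqrt{\left(-10 - \frac{11}{3} - \frac{25}{3} - \frac{5}{3}\right)^{2} + 49} \left(-25\right) = 4 \sqrt{\left(- \frac{71}{3}\right)^{2} + 49} \left(-25\right) = 4 \sqrt{\frac{5041}{9} + 49} \left(-25\right) = 4 \sqrt{\frac{5482}{9}} \left(-25\right) = 4 \frac{\sqrt{5482}}{3} \left(-25\right) = \frac{4 \sqrt{5482}}{3} \left(-25\right) = - \frac{100 \sqrt{5482}}{3}$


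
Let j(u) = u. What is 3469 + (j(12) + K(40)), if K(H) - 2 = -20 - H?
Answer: 3423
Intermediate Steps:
K(H) = -18 - H (K(H) = 2 + (-20 - H) = -18 - H)
3469 + (j(12) + K(40)) = 3469 + (12 + (-18 - 1*40)) = 3469 + (12 + (-18 - 40)) = 3469 + (12 - 58) = 3469 - 46 = 3423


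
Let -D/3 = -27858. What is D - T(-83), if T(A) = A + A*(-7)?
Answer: 83076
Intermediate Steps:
D = 83574 (D = -3*(-27858) = 83574)
T(A) = -6*A (T(A) = A - 7*A = -6*A)
D - T(-83) = 83574 - (-6)*(-83) = 83574 - 1*498 = 83574 - 498 = 83076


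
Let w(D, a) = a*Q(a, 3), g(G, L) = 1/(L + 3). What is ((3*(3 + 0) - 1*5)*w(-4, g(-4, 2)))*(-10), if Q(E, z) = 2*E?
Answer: -16/5 ≈ -3.2000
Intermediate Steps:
g(G, L) = 1/(3 + L)
w(D, a) = 2*a² (w(D, a) = a*(2*a) = 2*a²)
((3*(3 + 0) - 1*5)*w(-4, g(-4, 2)))*(-10) = ((3*(3 + 0) - 1*5)*(2*(1/(3 + 2))²))*(-10) = ((3*3 - 5)*(2*(1/5)²))*(-10) = ((9 - 5)*(2*(⅕)²))*(-10) = (4*(2*(1/25)))*(-10) = (4*(2/25))*(-10) = (8/25)*(-10) = -16/5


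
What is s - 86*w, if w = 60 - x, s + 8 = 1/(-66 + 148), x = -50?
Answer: -776375/82 ≈ -9468.0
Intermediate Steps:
s = -655/82 (s = -8 + 1/(-66 + 148) = -8 + 1/82 = -655/82 ≈ -7.9878)
w = 110 (w = 60 - 1*(-50) = 60 + 50 = 110)
s - 86*w = -655/82 - 86*110 = -655/82 - 9460 = -776375/82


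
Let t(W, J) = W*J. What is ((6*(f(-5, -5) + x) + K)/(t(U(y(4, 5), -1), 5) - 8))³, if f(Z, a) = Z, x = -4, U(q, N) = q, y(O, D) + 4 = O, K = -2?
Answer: 343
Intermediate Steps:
y(O, D) = -4 + O
t(W, J) = J*W
((6*(f(-5, -5) + x) + K)/(t(U(y(4, 5), -1), 5) - 8))³ = ((6*(-5 - 4) - 2)/(5*(-4 + 4) - 8))³ = ((6*(-9) - 2)/(5*0 - 8))³ = ((-54 - 2)/(0 - 8))³ = (-56/(-8))³ = (-56*(-⅛))³ = 7³ = 343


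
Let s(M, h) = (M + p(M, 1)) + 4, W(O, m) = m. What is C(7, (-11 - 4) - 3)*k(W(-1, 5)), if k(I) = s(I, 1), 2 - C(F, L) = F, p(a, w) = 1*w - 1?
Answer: -45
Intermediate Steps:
p(a, w) = -1 + w (p(a, w) = w - 1 = -1 + w)
s(M, h) = 4 + M (s(M, h) = (M + (-1 + 1)) + 4 = (M + 0) + 4 = M + 4 = 4 + M)
C(F, L) = 2 - F
k(I) = 4 + I
C(7, (-11 - 4) - 3)*k(W(-1, 5)) = (2 - 1*7)*(4 + 5) = (2 - 7)*9 = -5*9 = -45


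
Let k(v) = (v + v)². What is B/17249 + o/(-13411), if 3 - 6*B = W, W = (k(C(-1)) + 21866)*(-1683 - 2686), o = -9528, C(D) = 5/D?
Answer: 429344159553/462652678 ≈ 928.00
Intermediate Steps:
k(v) = 4*v² (k(v) = (2*v)² = 4*v²)
W = -95969454 (W = (4*(5/(-1))² + 21866)*(-1683 - 2686) = (4*(5*(-1))² + 21866)*(-4369) = (4*(-5)² + 21866)*(-4369) = (4*25 + 21866)*(-4369) = (100 + 21866)*(-4369) = 21966*(-4369) = -95969454)
B = 31989819/2 (B = ½ - ⅙*(-95969454) = ½ + 15994909 = 31989819/2 ≈ 1.5995e+7)
B/17249 + o/(-13411) = (31989819/2)/17249 - 9528/(-13411) = (31989819/2)*(1/17249) - 9528*(-1/13411) = 31989819/34498 + 9528/13411 = 429344159553/462652678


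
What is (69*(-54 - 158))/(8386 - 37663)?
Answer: 4876/9759 ≈ 0.49964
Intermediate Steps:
(69*(-54 - 158))/(8386 - 37663) = (69*(-212))/(-29277) = -14628*(-1/29277) = 4876/9759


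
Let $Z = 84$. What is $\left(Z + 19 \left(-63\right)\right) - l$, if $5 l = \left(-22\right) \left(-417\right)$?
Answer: $- \frac{14739}{5} \approx -2947.8$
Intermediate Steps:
$l = \frac{9174}{5}$ ($l = \frac{\left(-22\right) \left(-417\right)}{5} = \frac{1}{5} \cdot 9174 = \frac{9174}{5} \approx 1834.8$)
$\left(Z + 19 \left(-63\right)\right) - l = \left(84 + 19 \left(-63\right)\right) - \frac{9174}{5} = \left(84 - 1197\right) - \frac{9174}{5} = -1113 - \frac{9174}{5} = - \frac{14739}{5}$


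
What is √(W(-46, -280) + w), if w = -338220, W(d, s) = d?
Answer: I*√338266 ≈ 581.61*I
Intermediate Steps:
√(W(-46, -280) + w) = √(-46 - 338220) = √(-338266) = I*√338266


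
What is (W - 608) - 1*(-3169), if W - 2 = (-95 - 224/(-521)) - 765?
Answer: 887487/521 ≈ 1703.4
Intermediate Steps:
W = -446794/521 (W = 2 + ((-95 - 224/(-521)) - 765) = 2 + ((-95 - 224*(-1/521)) - 765) = 2 + ((-95 + 224/521) - 765) = 2 + (-49271/521 - 765) = 2 - 447836/521 = -446794/521 ≈ -857.57)
(W - 608) - 1*(-3169) = (-446794/521 - 608) - 1*(-3169) = -763562/521 + 3169 = 887487/521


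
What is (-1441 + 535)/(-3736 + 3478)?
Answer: 151/43 ≈ 3.5116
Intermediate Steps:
(-1441 + 535)/(-3736 + 3478) = -906/(-258) = -906*(-1/258) = 151/43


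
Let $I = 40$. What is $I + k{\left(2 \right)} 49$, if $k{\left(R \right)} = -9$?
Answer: $-401$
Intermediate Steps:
$I + k{\left(2 \right)} 49 = 40 - 441 = -401$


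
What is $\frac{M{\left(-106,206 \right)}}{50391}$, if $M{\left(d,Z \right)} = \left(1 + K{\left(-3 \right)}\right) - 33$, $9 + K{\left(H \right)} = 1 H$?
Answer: $- \frac{4}{4581} \approx -0.00087317$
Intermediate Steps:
$K{\left(H \right)} = -9 + H$ ($K{\left(H \right)} = -9 + 1 H = -9 + H$)
$M{\left(d,Z \right)} = -44$ ($M{\left(d,Z \right)} = \left(1 - 12\right) - 33 = -11 - 33 = -44$)
$\frac{M{\left(-106,206 \right)}}{50391} = - \frac{44}{50391} = \left(-44\right) \frac{1}{50391} = - \frac{4}{4581}$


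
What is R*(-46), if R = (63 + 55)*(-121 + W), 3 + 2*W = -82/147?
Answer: 97967258/147 ≈ 6.6644e+5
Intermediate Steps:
W = -523/294 (W = -3/2 + (-82/147)/2 = -3/2 + (-82*1/147)/2 = -3/2 + (½)*(-82/147) = -3/2 - 41/147 = -523/294 ≈ -1.7789)
R = -2129723/147 (R = (63 + 55)*(-121 - 523/294) = 118*(-36097/294) = -2129723/147 ≈ -14488.)
R*(-46) = -2129723/147*(-46) = 97967258/147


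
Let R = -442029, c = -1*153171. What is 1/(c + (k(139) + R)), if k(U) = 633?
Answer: -1/594567 ≈ -1.6819e-6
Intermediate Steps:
c = -153171
1/(c + (k(139) + R)) = 1/(-153171 + (633 - 442029)) = 1/(-153171 - 441396) = 1/(-594567) = -1/594567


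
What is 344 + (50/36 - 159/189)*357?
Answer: 1079/2 ≈ 539.50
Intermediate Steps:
344 + (50/36 - 159/189)*357 = 344 + (50*(1/36) - 159*1/189)*357 = 344 + (25/18 - 53/63)*357 = 344 + (23/42)*357 = 344 + 391/2 = 1079/2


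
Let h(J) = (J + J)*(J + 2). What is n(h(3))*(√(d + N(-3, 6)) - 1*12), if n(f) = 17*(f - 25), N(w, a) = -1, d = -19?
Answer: -1020 + 170*I*√5 ≈ -1020.0 + 380.13*I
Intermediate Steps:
h(J) = 2*J*(2 + J) (h(J) = (2*J)*(2 + J) = 2*J*(2 + J))
n(f) = -425 + 17*f (n(f) = 17*(-25 + f) = -425 + 17*f)
n(h(3))*(√(d + N(-3, 6)) - 1*12) = (-425 + 17*(2*3*(2 + 3)))*(√(-19 - 1) - 1*12) = (-425 + 17*(2*3*5))*(√(-20) - 12) = (-425 + 17*30)*(2*I*√5 - 12) = (-425 + 510)*(-12 + 2*I*√5) = 85*(-12 + 2*I*√5) = -1020 + 170*I*√5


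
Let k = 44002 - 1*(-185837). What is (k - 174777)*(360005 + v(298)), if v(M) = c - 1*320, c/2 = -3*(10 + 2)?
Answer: 19801011006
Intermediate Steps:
c = -72 (c = 2*(-3*(10 + 2)) = 2*(-3*12) = 2*(-36) = -72)
v(M) = -392 (v(M) = -72 - 1*320 = -72 - 320 = -392)
k = 229839 (k = 44002 + 185837 = 229839)
(k - 174777)*(360005 + v(298)) = (229839 - 174777)*(360005 - 392) = 55062*359613 = 19801011006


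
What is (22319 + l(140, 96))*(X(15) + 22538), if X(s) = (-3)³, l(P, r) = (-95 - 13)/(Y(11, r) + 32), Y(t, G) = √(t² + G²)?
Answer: 1392240090611/2771 - 810396*√9337/2771 ≈ 5.0240e+8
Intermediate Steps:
Y(t, G) = √(G² + t²)
l(P, r) = -108/(32 + √(121 + r²)) (l(P, r) = (-95 - 13)/(√(r² + 11²) + 32) = -108/(√(r² + 121) + 32) = -108/(√(121 + r²) + 32) = -108/(32 + √(121 + r²)))
X(s) = -27
(22319 + l(140, 96))*(X(15) + 22538) = (22319 - 108/(32 + √(121 + 96²)))*(-27 + 22538) = (22319 - 108/(32 + √(121 + 9216)))*22511 = (22319 - 108/(32 + √9337))*22511 = 502423009 - 2431188/(32 + √9337)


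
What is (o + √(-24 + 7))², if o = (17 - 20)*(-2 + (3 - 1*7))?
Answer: (18 + I*√17)² ≈ 307.0 + 148.43*I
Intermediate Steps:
o = 18 (o = -3*(-2 + (3 - 7)) = -3*(-2 - 4) = -3*(-6) = 18)
(o + √(-24 + 7))² = (18 + √(-24 + 7))² = (18 + √(-17))² = (18 + I*√17)²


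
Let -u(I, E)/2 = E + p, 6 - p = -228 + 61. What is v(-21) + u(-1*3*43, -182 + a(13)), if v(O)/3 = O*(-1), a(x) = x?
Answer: 55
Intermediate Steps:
v(O) = -3*O (v(O) = 3*(O*(-1)) = 3*(-O) = -3*O)
p = 173 (p = 6 - (-228 + 61) = 6 - 1*(-167) = 6 + 167 = 173)
u(I, E) = -346 - 2*E (u(I, E) = -2*(E + 173) = -2*(173 + E) = -346 - 2*E)
v(-21) + u(-1*3*43, -182 + a(13)) = -3*(-21) + (-346 - 2*(-182 + 13)) = 63 + (-346 - 2*(-169)) = 63 + (-346 + 338) = 63 - 8 = 55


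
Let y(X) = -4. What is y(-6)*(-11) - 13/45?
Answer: 1967/45 ≈ 43.711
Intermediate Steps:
y(-6)*(-11) - 13/45 = -4*(-11) - 13/45 = 44 - 13*1/45 = 44 - 13/45 = 1967/45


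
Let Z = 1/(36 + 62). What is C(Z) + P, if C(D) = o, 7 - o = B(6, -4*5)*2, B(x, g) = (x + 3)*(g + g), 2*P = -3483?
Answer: -2029/2 ≈ -1014.5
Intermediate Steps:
P = -3483/2 (P = (½)*(-3483) = -3483/2 ≈ -1741.5)
B(x, g) = 2*g*(3 + x) (B(x, g) = (3 + x)*(2*g) = 2*g*(3 + x))
o = 727 (o = 7 - 2*(-4*5)*(3 + 6)*2 = 7 - 2*(-20)*9*2 = 7 - (-360)*2 = 7 - 1*(-720) = 7 + 720 = 727)
Z = 1/98 ≈ 0.010204
C(D) = 727
C(Z) + P = 727 - 3483/2 = -2029/2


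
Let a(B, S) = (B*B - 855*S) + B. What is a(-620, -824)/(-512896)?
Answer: -272075/128224 ≈ -2.1219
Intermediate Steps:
a(B, S) = B + B**2 - 855*S (a(B, S) = (B**2 - 855*S) + B = B + B**2 - 855*S)
a(-620, -824)/(-512896) = (-620 + (-620)**2 - 855*(-824))/(-512896) = (-620 + 384400 + 704520)*(-1/512896) = 1088300*(-1/512896) = -272075/128224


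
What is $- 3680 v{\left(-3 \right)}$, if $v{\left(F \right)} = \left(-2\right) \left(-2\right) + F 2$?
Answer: $7360$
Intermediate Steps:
$v{\left(F \right)} = 4 + 2 F$
$- 3680 v{\left(-3 \right)} = - 3680 \left(4 + 2 \left(-3\right)\right) = - 3680 \left(4 - 6\right) = \left(-3680\right) \left(-2\right) = 7360$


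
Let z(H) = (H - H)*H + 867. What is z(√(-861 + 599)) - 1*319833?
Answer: -318966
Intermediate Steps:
z(H) = 867 (z(H) = 0*H + 867 = 0 + 867 = 867)
z(√(-861 + 599)) - 1*319833 = 867 - 1*319833 = 867 - 319833 = -318966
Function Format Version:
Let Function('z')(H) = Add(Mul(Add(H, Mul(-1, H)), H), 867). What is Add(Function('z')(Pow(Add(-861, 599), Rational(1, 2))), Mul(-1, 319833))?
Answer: -318966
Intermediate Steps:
Function('z')(H) = 867 (Function('z')(H) = Add(Mul(0, H), 867) = Add(0, 867) = 867)
Add(Function('z')(Pow(Add(-861, 599), Rational(1, 2))), Mul(-1, 319833)) = Add(867, Mul(-1, 319833)) = Add(867, -319833) = -318966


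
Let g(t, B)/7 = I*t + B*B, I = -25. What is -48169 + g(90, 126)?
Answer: 47213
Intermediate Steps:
g(t, B) = -175*t + 7*B² (g(t, B) = 7*(-25*t + B*B) = 7*(-25*t + B²) = 7*(B² - 25*t) = -175*t + 7*B²)
-48169 + g(90, 126) = -48169 + (-175*90 + 7*126²) = -48169 + (-15750 + 7*15876) = -48169 + (-15750 + 111132) = -48169 + 95382 = 47213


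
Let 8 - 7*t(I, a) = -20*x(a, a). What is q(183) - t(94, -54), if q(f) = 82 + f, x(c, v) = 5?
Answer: 1747/7 ≈ 249.57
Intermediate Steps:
t(I, a) = 108/7 (t(I, a) = 8/7 - (-20)*5/7 = 8/7 - ⅐*(-100) = 8/7 + 100/7 = 108/7)
q(183) - t(94, -54) = (82 + 183) - 1*108/7 = 265 - 108/7 = 1747/7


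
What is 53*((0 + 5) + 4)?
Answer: 477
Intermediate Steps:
53*((0 + 5) + 4) = 53*(5 + 4) = 53*9 = 477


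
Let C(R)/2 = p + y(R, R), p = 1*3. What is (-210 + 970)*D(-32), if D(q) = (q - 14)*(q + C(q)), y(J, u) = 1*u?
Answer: 3146400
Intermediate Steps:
p = 3
y(J, u) = u
C(R) = 6 + 2*R (C(R) = 2*(3 + R) = 6 + 2*R)
D(q) = (-14 + q)*(6 + 3*q) (D(q) = (q - 14)*(q + (6 + 2*q)) = (-14 + q)*(6 + 3*q))
(-210 + 970)*D(-32) = (-210 + 970)*(-84 - 36*(-32) + 3*(-32)**2) = 760*(-84 + 1152 + 3*1024) = 760*(-84 + 1152 + 3072) = 760*4140 = 3146400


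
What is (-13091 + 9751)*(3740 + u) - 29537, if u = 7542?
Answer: -37711417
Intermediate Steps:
(-13091 + 9751)*(3740 + u) - 29537 = (-13091 + 9751)*(3740 + 7542) - 29537 = -3340*11282 - 29537 = -37681880 - 29537 = -37711417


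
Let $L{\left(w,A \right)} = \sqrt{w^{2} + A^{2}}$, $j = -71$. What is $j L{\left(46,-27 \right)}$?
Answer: $- 71 \sqrt{2845} \approx -3787.0$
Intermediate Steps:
$L{\left(w,A \right)} = \sqrt{A^{2} + w^{2}}$
$j L{\left(46,-27 \right)} = - 71 \sqrt{\left(-27\right)^{2} + 46^{2}} = - 71 \sqrt{729 + 2116} = - 71 \sqrt{2845}$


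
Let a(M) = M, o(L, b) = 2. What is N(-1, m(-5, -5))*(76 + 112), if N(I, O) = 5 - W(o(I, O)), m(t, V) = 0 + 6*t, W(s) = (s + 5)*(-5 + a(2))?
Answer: 4888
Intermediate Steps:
W(s) = -15 - 3*s (W(s) = (s + 5)*(-5 + 2) = (5 + s)*(-3) = -15 - 3*s)
m(t, V) = 6*t
N(I, O) = 26 (N(I, O) = 5 - (-15 - 3*2) = 5 - (-15 - 6) = 5 - 1*(-21) = 5 + 21 = 26)
N(-1, m(-5, -5))*(76 + 112) = 26*(76 + 112) = 26*188 = 4888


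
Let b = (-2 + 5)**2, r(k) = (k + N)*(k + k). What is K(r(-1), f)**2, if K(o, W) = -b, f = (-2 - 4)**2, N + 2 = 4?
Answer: 81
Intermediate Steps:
N = 2 (N = -2 + 4 = 2)
r(k) = 2*k*(2 + k) (r(k) = (k + 2)*(k + k) = (2 + k)*(2*k) = 2*k*(2 + k))
f = 36 (f = (-6)**2 = 36)
b = 9 (b = 3**2 = 9)
K(o, W) = -9 (K(o, W) = -1*9 = -9)
K(r(-1), f)**2 = (-9)**2 = 81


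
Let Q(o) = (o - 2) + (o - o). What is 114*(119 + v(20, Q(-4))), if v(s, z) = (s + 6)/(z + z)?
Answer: 13319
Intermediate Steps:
Q(o) = -2 + o (Q(o) = (-2 + o) + 0 = -2 + o)
v(s, z) = (6 + s)/(2*z) (v(s, z) = (6 + s)/((2*z)) = (6 + s)*(1/(2*z)) = (6 + s)/(2*z))
114*(119 + v(20, Q(-4))) = 114*(119 + (6 + 20)/(2*(-2 - 4))) = 114*(119 + (1/2)*26/(-6)) = 114*(119 + (1/2)*(-1/6)*26) = 114*(119 - 13/6) = 114*(701/6) = 13319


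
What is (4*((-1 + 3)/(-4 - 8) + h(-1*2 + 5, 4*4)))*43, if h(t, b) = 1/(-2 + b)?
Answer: -344/21 ≈ -16.381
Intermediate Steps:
(4*((-1 + 3)/(-4 - 8) + h(-1*2 + 5, 4*4)))*43 = (4*((-1 + 3)/(-4 - 8) + 1/(-2 + 4*4)))*43 = (4*(2/(-12) + 1/(-2 + 16)))*43 = (4*(2*(-1/12) + 1/14))*43 = (4*(-⅙ + 1/14))*43 = (4*(-2/21))*43 = -8/21*43 = -344/21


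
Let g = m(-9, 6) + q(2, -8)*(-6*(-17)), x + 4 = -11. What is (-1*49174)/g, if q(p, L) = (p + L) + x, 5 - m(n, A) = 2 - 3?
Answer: 24587/1068 ≈ 23.022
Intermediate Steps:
x = -15 (x = -4 - 11 = -15)
m(n, A) = 6 (m(n, A) = 5 - (2 - 3) = 5 - 1*(-1) = 5 + 1 = 6)
q(p, L) = -15 + L + p (q(p, L) = (p + L) - 15 = (L + p) - 15 = -15 + L + p)
g = -2136 (g = 6 + (-15 - 8 + 2)*(-6*(-17)) = 6 - 21*102 = 6 - 2142 = -2136)
(-1*49174)/g = -1*49174/(-2136) = -49174*(-1/2136) = 24587/1068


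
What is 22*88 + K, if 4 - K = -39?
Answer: 1979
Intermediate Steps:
K = 43 (K = 4 - 1*(-39) = 4 + 39 = 43)
22*88 + K = 22*88 + 43 = 1936 + 43 = 1979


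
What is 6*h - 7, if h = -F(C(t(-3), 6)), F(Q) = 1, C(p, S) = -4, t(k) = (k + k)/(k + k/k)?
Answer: -13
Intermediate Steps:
t(k) = 2*k/(1 + k) (t(k) = (2*k)/(k + 1) = (2*k)/(1 + k) = 2*k/(1 + k))
h = -1 (h = -1*1 = -1)
6*h - 7 = 6*(-1) - 7 = -6 - 7 = -13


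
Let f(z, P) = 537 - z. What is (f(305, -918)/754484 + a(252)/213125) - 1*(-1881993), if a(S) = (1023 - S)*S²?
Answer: 75665072672592539/40199850625 ≈ 1.8822e+6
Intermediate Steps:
a(S) = S²*(1023 - S)
(f(305, -918)/754484 + a(252)/213125) - 1*(-1881993) = ((537 - 1*305)/754484 + (252²*(1023 - 1*252))/213125) - 1*(-1881993) = ((537 - 305)*(1/754484) + (63504*(1023 - 252))*(1/213125)) + 1881993 = (232*(1/754484) + (63504*771)*(1/213125)) + 1881993 = (58/188621 + 48961584*(1/213125)) + 1881993 = (58/188621 + 48961584/213125) + 1881993 = 9235195296914/40199850625 + 1881993 = 75665072672592539/40199850625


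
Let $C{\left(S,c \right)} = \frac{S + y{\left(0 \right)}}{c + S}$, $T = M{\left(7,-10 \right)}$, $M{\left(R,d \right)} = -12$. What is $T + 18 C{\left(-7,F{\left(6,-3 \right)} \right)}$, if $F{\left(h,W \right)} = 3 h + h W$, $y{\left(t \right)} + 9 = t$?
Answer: $\frac{204}{7} \approx 29.143$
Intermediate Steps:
$y{\left(t \right)} = -9 + t$
$T = -12$
$F{\left(h,W \right)} = 3 h + W h$
$C{\left(S,c \right)} = \frac{-9 + S}{S + c}$ ($C{\left(S,c \right)} = \frac{S + \left(-9 + 0\right)}{c + S} = \frac{S - 9}{S + c} = \frac{-9 + S}{S + c}$)
$T + 18 C{\left(-7,F{\left(6,-3 \right)} \right)} = -12 + 18 \frac{-9 - 7}{-7 + 6 \left(3 - 3\right)} = -12 + 18 \frac{1}{-7 + 6 \cdot 0} \left(-16\right) = -12 + 18 \frac{1}{-7 + 0} \left(-16\right) = -12 + 18 \frac{1}{-7} \left(-16\right) = -12 + 18 \left(\left(- \frac{1}{7}\right) \left(-16\right)\right) = -12 + 18 \cdot \frac{16}{7} = -12 + \frac{288}{7} = \frac{204}{7}$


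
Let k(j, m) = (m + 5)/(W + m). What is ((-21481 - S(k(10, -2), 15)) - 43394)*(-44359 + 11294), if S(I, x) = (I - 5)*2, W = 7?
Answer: 2144800903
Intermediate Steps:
k(j, m) = (5 + m)/(7 + m) (k(j, m) = (m + 5)/(7 + m) = (5 + m)/(7 + m))
S(I, x) = -10 + 2*I (S(I, x) = (-5 + I)*2 = -10 + 2*I)
((-21481 - S(k(10, -2), 15)) - 43394)*(-44359 + 11294) = ((-21481 - (-10 + 2*((5 - 2)/(7 - 2)))) - 43394)*(-44359 + 11294) = ((-21481 - (-10 + 2*(3/5))) - 43394)*(-33065) = ((-21481 - (-10 + 2*((⅕)*3))) - 43394)*(-33065) = ((-21481 - (-10 + 2*(⅗))) - 43394)*(-33065) = ((-21481 - (-10 + 6/5)) - 43394)*(-33065) = ((-21481 - 1*(-44/5)) - 43394)*(-33065) = ((-21481 + 44/5) - 43394)*(-33065) = (-107361/5 - 43394)*(-33065) = -324331/5*(-33065) = 2144800903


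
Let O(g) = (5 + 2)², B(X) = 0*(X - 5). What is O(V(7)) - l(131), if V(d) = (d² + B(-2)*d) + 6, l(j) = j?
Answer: -82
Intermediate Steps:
B(X) = 0 (B(X) = 0*(-5 + X) = 0)
V(d) = 6 + d² (V(d) = (d² + 0*d) + 6 = (d² + 0) + 6 = d² + 6 = 6 + d²)
O(g) = 49 (O(g) = 7² = 49)
O(V(7)) - l(131) = 49 - 1*131 = 49 - 131 = -82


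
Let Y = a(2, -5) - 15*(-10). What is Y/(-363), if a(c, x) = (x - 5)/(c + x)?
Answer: -460/1089 ≈ -0.42241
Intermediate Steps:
a(c, x) = (-5 + x)/(c + x)
Y = 460/3 (Y = (-5 - 5)/(2 - 5) - 15*(-10) = -10/(-3) + 150 = -⅓*(-10) + 150 = 10/3 + 150 = 460/3 ≈ 153.33)
Y/(-363) = (460/3)/(-363) = (460/3)*(-1/363) = -460/1089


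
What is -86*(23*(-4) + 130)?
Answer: -3268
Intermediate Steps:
-86*(23*(-4) + 130) = -86*(-92 + 130) = -86*38 = -3268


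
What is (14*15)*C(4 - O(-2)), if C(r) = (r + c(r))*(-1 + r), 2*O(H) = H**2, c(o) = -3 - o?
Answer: -630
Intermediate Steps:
O(H) = H**2/2
C(r) = 3 - 3*r (C(r) = (r + (-3 - r))*(-1 + r) = -3*(-1 + r) = 3 - 3*r)
(14*15)*C(4 - O(-2)) = (14*15)*(3 - 3*(4 - (-2)**2/2)) = 210*(3 - 3*(4 - 4/2)) = 210*(3 - 3*(4 - 1*2)) = 210*(3 - 3*(4 - 2)) = 210*(3 - 3*2) = 210*(3 - 6) = 210*(-3) = -630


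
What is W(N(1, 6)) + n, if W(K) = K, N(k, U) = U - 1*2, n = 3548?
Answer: 3552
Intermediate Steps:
N(k, U) = -2 + U (N(k, U) = U - 2 = -2 + U)
W(N(1, 6)) + n = (-2 + 6) + 3548 = 4 + 3548 = 3552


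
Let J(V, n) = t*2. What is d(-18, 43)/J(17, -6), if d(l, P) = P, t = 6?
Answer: 43/12 ≈ 3.5833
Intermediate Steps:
J(V, n) = 12 (J(V, n) = 6*2 = 12)
d(-18, 43)/J(17, -6) = 43/12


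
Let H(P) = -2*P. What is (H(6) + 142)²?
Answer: 16900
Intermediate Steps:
(H(6) + 142)² = (-2*6 + 142)² = (-12 + 142)² = 130² = 16900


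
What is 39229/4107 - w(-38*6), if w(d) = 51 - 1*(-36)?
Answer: -318080/4107 ≈ -77.448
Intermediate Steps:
w(d) = 87 (w(d) = 51 + 36 = 87)
39229/4107 - w(-38*6) = 39229/4107 - 1*87 = 39229*(1/4107) - 87 = 39229/4107 - 87 = -318080/4107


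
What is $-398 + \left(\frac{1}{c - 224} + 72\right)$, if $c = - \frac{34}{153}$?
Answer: $- \frac{657877}{2018} \approx -326.0$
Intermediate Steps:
$c = - \frac{2}{9}$ ($c = \left(-34\right) \frac{1}{153} = - \frac{2}{9} \approx -0.22222$)
$-398 + \left(\frac{1}{c - 224} + 72\right) = -398 + \left(\frac{1}{- \frac{2}{9} - 224} + 72\right) = -398 + \left(\frac{1}{- \frac{2018}{9}} + 72\right) = -398 + \left(- \frac{9}{2018} + 72\right) = -398 + \frac{145287}{2018} = - \frac{657877}{2018}$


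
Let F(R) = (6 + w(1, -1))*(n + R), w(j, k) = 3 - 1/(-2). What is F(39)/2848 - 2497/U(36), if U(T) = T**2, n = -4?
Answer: -835067/461376 ≈ -1.8099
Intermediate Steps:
w(j, k) = 7/2 (w(j, k) = 3 - 1*(-1/2) = 3 + 1/2 = 7/2)
F(R) = -38 + 19*R/2 (F(R) = (6 + 7/2)*(-4 + R) = 19*(-4 + R)/2 = -38 + 19*R/2)
F(39)/2848 - 2497/U(36) = (-38 + (19/2)*39)/2848 - 2497/(36**2) = (-38 + 741/2)*(1/2848) - 2497/1296 = (665/2)*(1/2848) - 2497*1/1296 = 665/5696 - 2497/1296 = -835067/461376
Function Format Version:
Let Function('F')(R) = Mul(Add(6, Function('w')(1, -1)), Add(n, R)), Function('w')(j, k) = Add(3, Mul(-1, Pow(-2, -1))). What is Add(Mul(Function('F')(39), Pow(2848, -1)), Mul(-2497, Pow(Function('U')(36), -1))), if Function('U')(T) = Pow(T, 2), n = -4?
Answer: Rational(-835067, 461376) ≈ -1.8099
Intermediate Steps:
Function('w')(j, k) = Rational(7, 2) (Function('w')(j, k) = Add(3, Mul(-1, Rational(-1, 2))) = Add(3, Rational(1, 2)) = Rational(7, 2))
Function('F')(R) = Add(-38, Mul(Rational(19, 2), R)) (Function('F')(R) = Mul(Add(6, Rational(7, 2)), Add(-4, R)) = Mul(Rational(19, 2), Add(-4, R)) = Add(-38, Mul(Rational(19, 2), R)))
Add(Mul(Function('F')(39), Pow(2848, -1)), Mul(-2497, Pow(Function('U')(36), -1))) = Add(Mul(Add(-38, Mul(Rational(19, 2), 39)), Pow(2848, -1)), Mul(-2497, Pow(Pow(36, 2), -1))) = Add(Mul(Add(-38, Rational(741, 2)), Rational(1, 2848)), Mul(-2497, Pow(1296, -1))) = Add(Mul(Rational(665, 2), Rational(1, 2848)), Mul(-2497, Rational(1, 1296))) = Add(Rational(665, 5696), Rational(-2497, 1296)) = Rational(-835067, 461376)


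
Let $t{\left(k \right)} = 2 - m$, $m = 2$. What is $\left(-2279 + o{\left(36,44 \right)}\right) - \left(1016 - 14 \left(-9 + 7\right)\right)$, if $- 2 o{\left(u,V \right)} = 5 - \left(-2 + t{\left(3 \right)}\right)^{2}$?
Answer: $- \frac{6647}{2} \approx -3323.5$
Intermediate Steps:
$t{\left(k \right)} = 0$ ($t{\left(k \right)} = 2 - 2 = 0$)
$o{\left(u,V \right)} = - \frac{1}{2}$ ($o{\left(u,V \right)} = - \frac{5 - \left(-2 + 0\right)^{2}}{2} = - \frac{5 - \left(-2\right)^{2}}{2} = - \frac{5 - 4}{2} = \left(- \frac{1}{2}\right) 1 = - \frac{1}{2}$)
$\left(-2279 + o{\left(36,44 \right)}\right) - \left(1016 - 14 \left(-9 + 7\right)\right) = \left(-2279 - \frac{1}{2}\right) - \left(1016 - 14 \left(-9 + 7\right)\right) = - \frac{4559}{2} - \left(1016 - -28\right) = - \frac{4559}{2} - 1044 = - \frac{6647}{2}$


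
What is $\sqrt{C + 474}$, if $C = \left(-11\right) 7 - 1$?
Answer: $6 \sqrt{11} \approx 19.9$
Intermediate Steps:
$C = -78$ ($C = -77 - 1 = -78$)
$\sqrt{C + 474} = \sqrt{-78 + 474} = \sqrt{396} = 6 \sqrt{11}$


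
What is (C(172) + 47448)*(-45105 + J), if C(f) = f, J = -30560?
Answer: -3603167300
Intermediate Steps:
(C(172) + 47448)*(-45105 + J) = (172 + 47448)*(-45105 - 30560) = 47620*(-75665) = -3603167300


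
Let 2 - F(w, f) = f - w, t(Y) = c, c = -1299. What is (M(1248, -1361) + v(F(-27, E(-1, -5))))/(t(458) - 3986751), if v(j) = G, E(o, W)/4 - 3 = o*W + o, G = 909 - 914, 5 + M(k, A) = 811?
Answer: -267/1329350 ≈ -0.00020085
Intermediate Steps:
M(k, A) = 806 (M(k, A) = -5 + 811 = 806)
G = -5
E(o, W) = 12 + 4*o + 4*W*o (E(o, W) = 12 + 4*(o*W + o) = 12 + 4*(W*o + o) = 12 + 4*(o + W*o) = 12 + (4*o + 4*W*o) = 12 + 4*o + 4*W*o)
t(Y) = -1299
F(w, f) = 2 + w - f (F(w, f) = 2 - (f - w) = 2 + (w - f) = 2 + w - f)
v(j) = -5
(M(1248, -1361) + v(F(-27, E(-1, -5))))/(t(458) - 3986751) = (806 - 5)/(-1299 - 3986751) = 801/(-3988050) = 801*(-1/3988050) = -267/1329350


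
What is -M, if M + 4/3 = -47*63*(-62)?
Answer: -550742/3 ≈ -1.8358e+5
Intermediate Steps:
M = 550742/3 (M = -4/3 - 47*63*(-62) = -4/3 - 2961*(-62) = -4/3 + 183582 = 550742/3 ≈ 1.8358e+5)
-M = -1*550742/3 = -550742/3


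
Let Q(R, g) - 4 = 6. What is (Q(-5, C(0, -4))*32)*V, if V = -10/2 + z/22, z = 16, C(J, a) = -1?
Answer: -15040/11 ≈ -1367.3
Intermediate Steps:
Q(R, g) = 10 (Q(R, g) = 4 + 6 = 10)
V = -47/11 (V = -10/2 + 16/22 = -10*½ + 16*(1/22) = -5 + 8/11 = -47/11 ≈ -4.2727)
(Q(-5, C(0, -4))*32)*V = (10*32)*(-47/11) = 320*(-47/11) = -15040/11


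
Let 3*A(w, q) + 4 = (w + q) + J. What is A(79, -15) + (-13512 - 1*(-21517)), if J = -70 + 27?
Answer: 24032/3 ≈ 8010.7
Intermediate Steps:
J = -43
A(w, q) = -47/3 + q/3 + w/3 (A(w, q) = -4/3 + ((w + q) - 43)/3 = -4/3 + ((q + w) - 43)/3 = -4/3 + (-43 + q + w)/3 = -4/3 + (-43/3 + q/3 + w/3) = -47/3 + q/3 + w/3)
A(79, -15) + (-13512 - 1*(-21517)) = (-47/3 + (1/3)*(-15) + (1/3)*79) + (-13512 - 1*(-21517)) = (-47/3 - 5 + 79/3) + (-13512 + 21517) = 17/3 + 8005 = 24032/3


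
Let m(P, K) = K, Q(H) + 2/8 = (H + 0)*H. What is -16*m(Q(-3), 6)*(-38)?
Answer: 3648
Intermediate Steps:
Q(H) = -1/4 + H**2 (Q(H) = -1/4 + (H + 0)*H = -1/4 + H*H = -1/4 + H**2)
-16*m(Q(-3), 6)*(-38) = -16*6*(-38) = -96*(-38) = 3648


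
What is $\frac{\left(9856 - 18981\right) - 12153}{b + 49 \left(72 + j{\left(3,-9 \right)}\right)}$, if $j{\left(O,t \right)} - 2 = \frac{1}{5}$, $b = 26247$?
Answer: $- \frac{53195}{74707} \approx -0.71205$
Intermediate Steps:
$j{\left(O,t \right)} = \frac{11}{5}$ ($j{\left(O,t \right)} = 2 + \frac{1}{5} = \frac{11}{5}$)
$\frac{\left(9856 - 18981\right) - 12153}{b + 49 \left(72 + j{\left(3,-9 \right)}\right)} = \frac{\left(9856 - 18981\right) - 12153}{26247 + 49 \left(72 + \frac{11}{5}\right)} = \frac{\left(9856 - 18981\right) - 12153}{26247 + 49 \cdot \frac{371}{5}} = \frac{-9125 - 12153}{26247 + \frac{18179}{5}} = - \frac{21278}{\frac{149414}{5}} = \left(-21278\right) \frac{5}{149414} = - \frac{53195}{74707}$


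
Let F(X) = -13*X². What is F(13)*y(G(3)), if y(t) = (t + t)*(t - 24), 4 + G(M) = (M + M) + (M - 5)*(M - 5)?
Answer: 474552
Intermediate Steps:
G(M) = -4 + (-5 + M)² + 2*M (G(M) = -4 + ((M + M) + (M - 5)*(M - 5)) = -4 + (2*M + (-5 + M)*(-5 + M)) = -4 + (2*M + (-5 + M)²) = -4 + ((-5 + M)² + 2*M) = -4 + (-5 + M)² + 2*M)
y(t) = 2*t*(-24 + t) (y(t) = (2*t)*(-24 + t) = 2*t*(-24 + t))
F(13)*y(G(3)) = (-13*13²)*(2*(21 + 3² - 8*3)*(-24 + (21 + 3² - 8*3))) = (-13*169)*(2*(21 + 9 - 24)*(-24 + (21 + 9 - 24))) = -4394*6*(-24 + 6) = -4394*6*(-18) = -2197*(-216) = 474552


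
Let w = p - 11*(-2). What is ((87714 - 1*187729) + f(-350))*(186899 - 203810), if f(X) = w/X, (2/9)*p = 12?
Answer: 295987533993/175 ≈ 1.6914e+9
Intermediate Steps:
p = 54 (p = (9/2)*12 = 54)
w = 76 (w = 54 - 11*(-2) = 54 + 22 = 76)
f(X) = 76/X
((87714 - 1*187729) + f(-350))*(186899 - 203810) = ((87714 - 1*187729) + 76/(-350))*(186899 - 203810) = ((87714 - 187729) + 76*(-1/350))*(-16911) = (-100015 - 38/175)*(-16911) = -17502663/175*(-16911) = 295987533993/175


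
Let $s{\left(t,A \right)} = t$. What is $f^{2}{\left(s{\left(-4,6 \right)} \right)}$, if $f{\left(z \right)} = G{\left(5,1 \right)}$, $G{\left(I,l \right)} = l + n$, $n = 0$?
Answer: $1$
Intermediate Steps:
$G{\left(I,l \right)} = l$ ($G{\left(I,l \right)} = l + 0 = l$)
$f{\left(z \right)} = 1$
$f^{2}{\left(s{\left(-4,6 \right)} \right)} = 1^{2} = 1$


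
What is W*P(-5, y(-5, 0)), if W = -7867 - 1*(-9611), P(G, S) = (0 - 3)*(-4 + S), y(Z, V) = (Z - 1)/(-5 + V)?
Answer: 73248/5 ≈ 14650.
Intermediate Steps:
y(Z, V) = (-1 + Z)/(-5 + V)
P(G, S) = 12 - 3*S (P(G, S) = -3*(-4 + S) = 12 - 3*S)
W = 1744 (W = -7867 + 9611 = 1744)
W*P(-5, y(-5, 0)) = 1744*(12 - 3*(-1 - 5)/(-5 + 0)) = 1744*(12 - 3*(-6)/(-5)) = 1744*(12 - (-3)*(-6)/5) = 1744*(12 - 3*6/5) = 1744*(12 - 18/5) = 1744*(42/5) = 73248/5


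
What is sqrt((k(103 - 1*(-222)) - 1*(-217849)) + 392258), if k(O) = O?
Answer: 8*sqrt(9538) ≈ 781.30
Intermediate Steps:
sqrt((k(103 - 1*(-222)) - 1*(-217849)) + 392258) = sqrt(((103 - 1*(-222)) - 1*(-217849)) + 392258) = sqrt(((103 + 222) + 217849) + 392258) = sqrt((325 + 217849) + 392258) = sqrt(218174 + 392258) = sqrt(610432) = 8*sqrt(9538)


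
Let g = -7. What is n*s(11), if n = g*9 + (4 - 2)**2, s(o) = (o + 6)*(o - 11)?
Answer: 0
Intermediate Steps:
s(o) = (-11 + o)*(6 + o) (s(o) = (6 + o)*(-11 + o) = (-11 + o)*(6 + o))
n = -59 (n = -7*9 + (4 - 2)**2 = -63 + 2**2 = -63 + 4 = -59)
n*s(11) = -59*(-66 + 11**2 - 5*11) = -59*(-66 + 121 - 55) = -59*0 = 0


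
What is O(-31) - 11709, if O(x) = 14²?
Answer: -11513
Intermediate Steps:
O(x) = 196
O(-31) - 11709 = 196 - 11709 = -11513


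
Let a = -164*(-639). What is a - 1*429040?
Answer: -324244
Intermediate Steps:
a = 104796
a - 1*429040 = 104796 - 1*429040 = 104796 - 429040 = -324244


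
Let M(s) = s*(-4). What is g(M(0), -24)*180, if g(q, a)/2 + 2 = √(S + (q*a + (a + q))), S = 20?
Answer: -720 + 720*I ≈ -720.0 + 720.0*I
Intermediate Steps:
M(s) = -4*s
g(q, a) = -4 + 2*√(20 + a + q + a*q) (g(q, a) = -4 + 2*√(20 + (q*a + (a + q))) = -4 + 2*√(20 + (a*q + (a + q))) = -4 + 2*√(20 + (a + q + a*q)) = -4 + 2*√(20 + a + q + a*q))
g(M(0), -24)*180 = (-4 + 2*√(20 - 24 - 4*0 - (-96)*0))*180 = (-4 + 2*√(20 - 24 + 0 - 24*0))*180 = (-4 + 2*√(20 - 24 + 0 + 0))*180 = (-4 + 2*√(-4))*180 = (-4 + 2*(2*I))*180 = (-4 + 4*I)*180 = -720 + 720*I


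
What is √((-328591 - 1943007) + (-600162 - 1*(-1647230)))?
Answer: I*√1224530 ≈ 1106.6*I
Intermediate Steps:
√((-328591 - 1943007) + (-600162 - 1*(-1647230))) = √(-2271598 + (-600162 + 1647230)) = √(-2271598 + 1047068) = √(-1224530) = I*√1224530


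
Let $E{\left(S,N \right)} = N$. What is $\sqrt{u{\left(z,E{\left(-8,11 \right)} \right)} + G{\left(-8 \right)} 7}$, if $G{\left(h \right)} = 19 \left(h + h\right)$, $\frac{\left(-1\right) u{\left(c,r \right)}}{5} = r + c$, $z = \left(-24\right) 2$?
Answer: $i \sqrt{1943} \approx 44.079 i$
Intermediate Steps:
$z = -48$
$u{\left(c,r \right)} = - 5 c - 5 r$ ($u{\left(c,r \right)} = - 5 \left(r + c\right) = - 5 \left(c + r\right) = - 5 c - 5 r$)
$G{\left(h \right)} = 38 h$ ($G{\left(h \right)} = 19 \cdot 2 h = 38 h$)
$\sqrt{u{\left(z,E{\left(-8,11 \right)} \right)} + G{\left(-8 \right)} 7} = \sqrt{\left(\left(-5\right) \left(-48\right) - 55\right) + 38 \left(-8\right) 7} = \sqrt{\left(240 - 55\right) - 2128} = \sqrt{185 - 2128} = \sqrt{-1943} = i \sqrt{1943}$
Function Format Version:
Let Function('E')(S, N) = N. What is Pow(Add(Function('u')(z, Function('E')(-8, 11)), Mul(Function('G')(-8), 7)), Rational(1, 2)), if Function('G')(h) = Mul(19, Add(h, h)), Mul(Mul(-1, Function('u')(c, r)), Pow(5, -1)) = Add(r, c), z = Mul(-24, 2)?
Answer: Mul(I, Pow(1943, Rational(1, 2))) ≈ Mul(44.079, I)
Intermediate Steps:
z = -48
Function('u')(c, r) = Add(Mul(-5, c), Mul(-5, r)) (Function('u')(c, r) = Mul(-5, Add(r, c)) = Mul(-5, Add(c, r)) = Add(Mul(-5, c), Mul(-5, r)))
Function('G')(h) = Mul(38, h) (Function('G')(h) = Mul(19, Mul(2, h)) = Mul(38, h))
Pow(Add(Function('u')(z, Function('E')(-8, 11)), Mul(Function('G')(-8), 7)), Rational(1, 2)) = Pow(Add(Add(Mul(-5, -48), Mul(-5, 11)), Mul(Mul(38, -8), 7)), Rational(1, 2)) = Pow(Add(Add(240, -55), Mul(-304, 7)), Rational(1, 2)) = Pow(Add(185, -2128), Rational(1, 2)) = Pow(-1943, Rational(1, 2)) = Mul(I, Pow(1943, Rational(1, 2)))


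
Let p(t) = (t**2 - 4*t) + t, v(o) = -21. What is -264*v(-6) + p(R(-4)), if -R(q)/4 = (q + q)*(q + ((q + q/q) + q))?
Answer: 130504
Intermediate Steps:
R(q) = -8*q*(1 + 3*q) (R(q) = -4*(q + q)*(q + ((q + q/q) + q)) = -4*2*q*(q + ((q + 1) + q)) = -4*2*q*(q + ((1 + q) + q)) = -4*2*q*(q + (1 + 2*q)) = -4*2*q*(1 + 3*q) = -8*q*(1 + 3*q))
p(t) = t**2 - 3*t
-264*v(-6) + p(R(-4)) = -264*(-21) + (-8*(-4)*(1 + 3*(-4)))*(-3 - 8*(-4)*(1 + 3*(-4))) = 5544 + (-8*(-4)*(1 - 12))*(-3 - 8*(-4)*(1 - 12)) = 5544 + (-8*(-4)*(-11))*(-3 - 8*(-4)*(-11)) = 5544 - 352*(-3 - 352) = 5544 - 352*(-355) = 5544 + 124960 = 130504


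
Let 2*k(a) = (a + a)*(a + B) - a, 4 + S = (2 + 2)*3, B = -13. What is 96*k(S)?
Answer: -4224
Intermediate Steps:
S = 8 (S = -4 + (2 + 2)*3 = -4 + 4*3 = -4 + 12 = 8)
k(a) = -a/2 + a*(-13 + a) (k(a) = ((a + a)*(a - 13) - a)/2 = ((2*a)*(-13 + a) - a)/2 = (2*a*(-13 + a) - a)/2 = (-a + 2*a*(-13 + a))/2 = -a/2 + a*(-13 + a))
96*k(S) = 96*((1/2)*8*(-27 + 2*8)) = 96*((1/2)*8*(-27 + 16)) = 96*((1/2)*8*(-11)) = 96*(-44) = -4224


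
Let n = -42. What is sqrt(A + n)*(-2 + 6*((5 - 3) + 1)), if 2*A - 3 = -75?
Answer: 16*I*sqrt(78) ≈ 141.31*I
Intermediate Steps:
A = -36 (A = 3/2 + (1/2)*(-75) = 3/2 - 75/2 = -36)
sqrt(A + n)*(-2 + 6*((5 - 3) + 1)) = sqrt(-36 - 42)*(-2 + 6*((5 - 3) + 1)) = sqrt(-78)*(-2 + 6*(2 + 1)) = (I*sqrt(78))*(-2 + 6*3) = (I*sqrt(78))*(-2 + 18) = (I*sqrt(78))*16 = 16*I*sqrt(78)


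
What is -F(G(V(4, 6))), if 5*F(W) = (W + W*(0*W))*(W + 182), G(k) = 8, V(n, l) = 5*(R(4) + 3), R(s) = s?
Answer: -304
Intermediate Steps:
V(n, l) = 35 (V(n, l) = 5*(4 + 3) = 5*7 = 35)
F(W) = W*(182 + W)/5 (F(W) = ((W + W*(0*W))*(W + 182))/5 = ((W + W*0)*(182 + W))/5 = ((W + 0)*(182 + W))/5 = (W*(182 + W))/5 = W*(182 + W)/5)
-F(G(V(4, 6))) = -8*(182 + 8)/5 = -8*190/5 = -1*304 = -304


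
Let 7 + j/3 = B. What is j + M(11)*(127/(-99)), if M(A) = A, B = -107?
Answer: -3205/9 ≈ -356.11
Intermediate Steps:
j = -342 (j = -21 + 3*(-107) = -21 - 321 = -342)
j + M(11)*(127/(-99)) = -342 + 11*(127/(-99)) = -342 + 11*(127*(-1/99)) = -342 + 11*(-127/99) = -342 - 127/9 = -3205/9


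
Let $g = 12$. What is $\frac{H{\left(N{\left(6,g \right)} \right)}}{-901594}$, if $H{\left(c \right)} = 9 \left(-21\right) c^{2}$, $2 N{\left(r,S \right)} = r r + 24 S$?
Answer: $\frac{2480058}{450797} \approx 5.5015$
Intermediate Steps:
$N{\left(r,S \right)} = \frac{r^{2}}{2} + 12 S$ ($N{\left(r,S \right)} = \frac{r r + 24 S}{2} = \frac{r^{2} + 24 S}{2} = \frac{r^{2}}{2} + 12 S$)
$H{\left(c \right)} = - 189 c^{2}$
$\frac{H{\left(N{\left(6,g \right)} \right)}}{-901594} = \frac{\left(-189\right) \left(\frac{6^{2}}{2} + 12 \cdot 12\right)^{2}}{-901594} = - 189 \left(\frac{1}{2} \cdot 36 + 144\right)^{2} \left(- \frac{1}{901594}\right) = - 189 \left(18 + 144\right)^{2} \left(- \frac{1}{901594}\right) = - 189 \cdot 162^{2} \left(- \frac{1}{901594}\right) = \left(-189\right) 26244 \left(- \frac{1}{901594}\right) = \left(-4960116\right) \left(- \frac{1}{901594}\right) = \frac{2480058}{450797}$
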